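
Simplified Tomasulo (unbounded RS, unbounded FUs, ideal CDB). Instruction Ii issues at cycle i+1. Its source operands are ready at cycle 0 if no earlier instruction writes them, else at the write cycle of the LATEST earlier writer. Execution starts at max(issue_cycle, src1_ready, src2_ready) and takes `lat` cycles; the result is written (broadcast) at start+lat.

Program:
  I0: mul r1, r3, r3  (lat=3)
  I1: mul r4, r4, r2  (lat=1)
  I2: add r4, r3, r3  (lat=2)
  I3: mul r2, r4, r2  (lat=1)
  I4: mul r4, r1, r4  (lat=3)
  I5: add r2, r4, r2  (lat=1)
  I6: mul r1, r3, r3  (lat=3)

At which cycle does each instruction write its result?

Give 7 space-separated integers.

Answer: 4 3 5 6 8 9 10

Derivation:
I0 mul r1: issue@1 deps=(None,None) exec_start@1 write@4
I1 mul r4: issue@2 deps=(None,None) exec_start@2 write@3
I2 add r4: issue@3 deps=(None,None) exec_start@3 write@5
I3 mul r2: issue@4 deps=(2,None) exec_start@5 write@6
I4 mul r4: issue@5 deps=(0,2) exec_start@5 write@8
I5 add r2: issue@6 deps=(4,3) exec_start@8 write@9
I6 mul r1: issue@7 deps=(None,None) exec_start@7 write@10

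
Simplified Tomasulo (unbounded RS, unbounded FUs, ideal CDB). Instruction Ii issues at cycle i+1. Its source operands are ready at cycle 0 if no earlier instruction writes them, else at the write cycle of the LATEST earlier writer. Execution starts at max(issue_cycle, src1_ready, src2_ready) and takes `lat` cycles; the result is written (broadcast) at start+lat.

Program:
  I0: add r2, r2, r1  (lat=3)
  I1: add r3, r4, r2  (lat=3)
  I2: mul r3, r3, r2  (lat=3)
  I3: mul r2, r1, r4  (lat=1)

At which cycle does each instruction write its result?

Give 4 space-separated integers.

Answer: 4 7 10 5

Derivation:
I0 add r2: issue@1 deps=(None,None) exec_start@1 write@4
I1 add r3: issue@2 deps=(None,0) exec_start@4 write@7
I2 mul r3: issue@3 deps=(1,0) exec_start@7 write@10
I3 mul r2: issue@4 deps=(None,None) exec_start@4 write@5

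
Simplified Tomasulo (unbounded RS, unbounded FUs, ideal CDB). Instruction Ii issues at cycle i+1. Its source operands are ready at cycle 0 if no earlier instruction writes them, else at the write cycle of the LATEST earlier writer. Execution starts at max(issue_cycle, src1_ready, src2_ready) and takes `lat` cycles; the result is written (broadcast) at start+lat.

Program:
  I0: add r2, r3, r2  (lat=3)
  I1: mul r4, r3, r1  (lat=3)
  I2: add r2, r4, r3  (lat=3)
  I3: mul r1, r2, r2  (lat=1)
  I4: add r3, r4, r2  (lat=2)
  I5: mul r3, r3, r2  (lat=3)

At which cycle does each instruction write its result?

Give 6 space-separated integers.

Answer: 4 5 8 9 10 13

Derivation:
I0 add r2: issue@1 deps=(None,None) exec_start@1 write@4
I1 mul r4: issue@2 deps=(None,None) exec_start@2 write@5
I2 add r2: issue@3 deps=(1,None) exec_start@5 write@8
I3 mul r1: issue@4 deps=(2,2) exec_start@8 write@9
I4 add r3: issue@5 deps=(1,2) exec_start@8 write@10
I5 mul r3: issue@6 deps=(4,2) exec_start@10 write@13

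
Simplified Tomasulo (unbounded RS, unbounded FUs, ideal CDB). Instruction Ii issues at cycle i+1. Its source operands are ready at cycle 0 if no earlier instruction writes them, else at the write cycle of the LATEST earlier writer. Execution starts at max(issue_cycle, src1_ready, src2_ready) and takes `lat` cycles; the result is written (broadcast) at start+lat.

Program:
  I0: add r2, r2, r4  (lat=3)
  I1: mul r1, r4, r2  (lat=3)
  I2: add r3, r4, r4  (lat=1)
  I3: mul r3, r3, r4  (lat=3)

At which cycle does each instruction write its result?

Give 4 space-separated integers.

Answer: 4 7 4 7

Derivation:
I0 add r2: issue@1 deps=(None,None) exec_start@1 write@4
I1 mul r1: issue@2 deps=(None,0) exec_start@4 write@7
I2 add r3: issue@3 deps=(None,None) exec_start@3 write@4
I3 mul r3: issue@4 deps=(2,None) exec_start@4 write@7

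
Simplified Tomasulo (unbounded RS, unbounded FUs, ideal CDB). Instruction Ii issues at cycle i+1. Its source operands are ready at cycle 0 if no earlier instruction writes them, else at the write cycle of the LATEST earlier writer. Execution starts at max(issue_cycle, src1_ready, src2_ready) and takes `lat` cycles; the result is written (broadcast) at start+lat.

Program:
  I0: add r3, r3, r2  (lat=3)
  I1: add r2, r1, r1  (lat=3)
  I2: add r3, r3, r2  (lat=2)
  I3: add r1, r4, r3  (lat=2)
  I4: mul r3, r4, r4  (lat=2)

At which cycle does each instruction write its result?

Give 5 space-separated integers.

I0 add r3: issue@1 deps=(None,None) exec_start@1 write@4
I1 add r2: issue@2 deps=(None,None) exec_start@2 write@5
I2 add r3: issue@3 deps=(0,1) exec_start@5 write@7
I3 add r1: issue@4 deps=(None,2) exec_start@7 write@9
I4 mul r3: issue@5 deps=(None,None) exec_start@5 write@7

Answer: 4 5 7 9 7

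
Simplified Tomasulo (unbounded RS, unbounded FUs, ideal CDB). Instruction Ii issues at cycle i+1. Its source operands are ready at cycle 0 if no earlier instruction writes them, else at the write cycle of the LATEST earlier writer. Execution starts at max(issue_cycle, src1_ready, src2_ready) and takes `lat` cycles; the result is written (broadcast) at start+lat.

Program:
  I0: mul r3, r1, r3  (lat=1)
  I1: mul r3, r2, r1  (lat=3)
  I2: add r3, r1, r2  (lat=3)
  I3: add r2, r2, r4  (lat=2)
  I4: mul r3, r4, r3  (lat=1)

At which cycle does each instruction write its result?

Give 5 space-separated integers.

Answer: 2 5 6 6 7

Derivation:
I0 mul r3: issue@1 deps=(None,None) exec_start@1 write@2
I1 mul r3: issue@2 deps=(None,None) exec_start@2 write@5
I2 add r3: issue@3 deps=(None,None) exec_start@3 write@6
I3 add r2: issue@4 deps=(None,None) exec_start@4 write@6
I4 mul r3: issue@5 deps=(None,2) exec_start@6 write@7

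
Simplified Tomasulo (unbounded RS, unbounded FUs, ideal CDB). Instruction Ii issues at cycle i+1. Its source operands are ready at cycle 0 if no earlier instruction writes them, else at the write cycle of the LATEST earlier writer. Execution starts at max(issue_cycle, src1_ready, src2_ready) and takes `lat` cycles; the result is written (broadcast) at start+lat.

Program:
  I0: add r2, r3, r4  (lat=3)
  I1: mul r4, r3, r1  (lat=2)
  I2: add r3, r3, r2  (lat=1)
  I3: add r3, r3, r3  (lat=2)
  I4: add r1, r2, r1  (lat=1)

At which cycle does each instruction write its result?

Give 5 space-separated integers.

I0 add r2: issue@1 deps=(None,None) exec_start@1 write@4
I1 mul r4: issue@2 deps=(None,None) exec_start@2 write@4
I2 add r3: issue@3 deps=(None,0) exec_start@4 write@5
I3 add r3: issue@4 deps=(2,2) exec_start@5 write@7
I4 add r1: issue@5 deps=(0,None) exec_start@5 write@6

Answer: 4 4 5 7 6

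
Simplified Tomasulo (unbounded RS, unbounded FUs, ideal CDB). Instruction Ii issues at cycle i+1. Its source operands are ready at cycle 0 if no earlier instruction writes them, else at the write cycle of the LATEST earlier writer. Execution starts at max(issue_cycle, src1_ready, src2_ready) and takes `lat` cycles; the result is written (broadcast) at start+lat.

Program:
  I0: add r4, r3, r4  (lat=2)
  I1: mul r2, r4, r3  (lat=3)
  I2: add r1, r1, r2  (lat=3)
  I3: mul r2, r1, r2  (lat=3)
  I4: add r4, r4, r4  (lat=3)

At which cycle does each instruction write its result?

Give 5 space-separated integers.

I0 add r4: issue@1 deps=(None,None) exec_start@1 write@3
I1 mul r2: issue@2 deps=(0,None) exec_start@3 write@6
I2 add r1: issue@3 deps=(None,1) exec_start@6 write@9
I3 mul r2: issue@4 deps=(2,1) exec_start@9 write@12
I4 add r4: issue@5 deps=(0,0) exec_start@5 write@8

Answer: 3 6 9 12 8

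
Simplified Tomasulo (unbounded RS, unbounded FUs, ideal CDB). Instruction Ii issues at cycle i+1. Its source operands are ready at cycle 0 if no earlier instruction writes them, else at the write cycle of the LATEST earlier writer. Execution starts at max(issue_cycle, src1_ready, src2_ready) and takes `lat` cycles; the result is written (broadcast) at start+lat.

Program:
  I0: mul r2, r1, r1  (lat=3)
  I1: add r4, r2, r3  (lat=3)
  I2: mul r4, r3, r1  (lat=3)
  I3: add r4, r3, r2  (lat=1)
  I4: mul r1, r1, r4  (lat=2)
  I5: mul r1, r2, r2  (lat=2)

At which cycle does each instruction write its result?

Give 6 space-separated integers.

Answer: 4 7 6 5 7 8

Derivation:
I0 mul r2: issue@1 deps=(None,None) exec_start@1 write@4
I1 add r4: issue@2 deps=(0,None) exec_start@4 write@7
I2 mul r4: issue@3 deps=(None,None) exec_start@3 write@6
I3 add r4: issue@4 deps=(None,0) exec_start@4 write@5
I4 mul r1: issue@5 deps=(None,3) exec_start@5 write@7
I5 mul r1: issue@6 deps=(0,0) exec_start@6 write@8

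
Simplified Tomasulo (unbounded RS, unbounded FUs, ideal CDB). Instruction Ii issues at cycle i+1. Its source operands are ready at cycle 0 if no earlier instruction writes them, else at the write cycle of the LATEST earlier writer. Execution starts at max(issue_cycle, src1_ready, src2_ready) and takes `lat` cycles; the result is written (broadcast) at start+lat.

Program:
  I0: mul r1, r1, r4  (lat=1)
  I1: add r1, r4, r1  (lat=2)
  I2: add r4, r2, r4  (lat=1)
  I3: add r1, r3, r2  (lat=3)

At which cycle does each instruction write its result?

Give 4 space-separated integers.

Answer: 2 4 4 7

Derivation:
I0 mul r1: issue@1 deps=(None,None) exec_start@1 write@2
I1 add r1: issue@2 deps=(None,0) exec_start@2 write@4
I2 add r4: issue@3 deps=(None,None) exec_start@3 write@4
I3 add r1: issue@4 deps=(None,None) exec_start@4 write@7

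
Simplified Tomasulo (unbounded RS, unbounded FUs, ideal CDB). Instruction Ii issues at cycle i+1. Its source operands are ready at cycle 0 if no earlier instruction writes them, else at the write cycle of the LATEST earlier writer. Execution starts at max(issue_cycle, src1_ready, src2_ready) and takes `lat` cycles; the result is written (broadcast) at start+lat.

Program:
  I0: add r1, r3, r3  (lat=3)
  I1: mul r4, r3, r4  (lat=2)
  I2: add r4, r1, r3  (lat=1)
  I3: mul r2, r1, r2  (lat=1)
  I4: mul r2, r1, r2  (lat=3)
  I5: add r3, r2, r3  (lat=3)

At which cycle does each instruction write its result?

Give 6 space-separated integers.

I0 add r1: issue@1 deps=(None,None) exec_start@1 write@4
I1 mul r4: issue@2 deps=(None,None) exec_start@2 write@4
I2 add r4: issue@3 deps=(0,None) exec_start@4 write@5
I3 mul r2: issue@4 deps=(0,None) exec_start@4 write@5
I4 mul r2: issue@5 deps=(0,3) exec_start@5 write@8
I5 add r3: issue@6 deps=(4,None) exec_start@8 write@11

Answer: 4 4 5 5 8 11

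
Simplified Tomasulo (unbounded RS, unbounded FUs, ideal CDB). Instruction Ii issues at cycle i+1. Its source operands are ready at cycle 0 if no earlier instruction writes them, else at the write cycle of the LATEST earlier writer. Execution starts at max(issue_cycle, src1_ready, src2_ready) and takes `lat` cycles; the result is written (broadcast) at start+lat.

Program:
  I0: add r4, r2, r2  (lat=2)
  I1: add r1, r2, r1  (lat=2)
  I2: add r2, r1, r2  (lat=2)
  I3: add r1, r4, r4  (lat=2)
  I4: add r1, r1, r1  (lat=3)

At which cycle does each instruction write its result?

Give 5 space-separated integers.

Answer: 3 4 6 6 9

Derivation:
I0 add r4: issue@1 deps=(None,None) exec_start@1 write@3
I1 add r1: issue@2 deps=(None,None) exec_start@2 write@4
I2 add r2: issue@3 deps=(1,None) exec_start@4 write@6
I3 add r1: issue@4 deps=(0,0) exec_start@4 write@6
I4 add r1: issue@5 deps=(3,3) exec_start@6 write@9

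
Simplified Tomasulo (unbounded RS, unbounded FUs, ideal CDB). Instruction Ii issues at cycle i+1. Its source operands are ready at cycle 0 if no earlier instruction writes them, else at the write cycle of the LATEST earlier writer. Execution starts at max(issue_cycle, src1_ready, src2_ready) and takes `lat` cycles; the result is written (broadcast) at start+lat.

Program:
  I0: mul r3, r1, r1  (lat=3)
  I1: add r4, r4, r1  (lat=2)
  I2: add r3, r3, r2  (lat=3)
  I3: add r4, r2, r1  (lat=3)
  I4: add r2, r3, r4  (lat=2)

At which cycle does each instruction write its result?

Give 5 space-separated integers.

Answer: 4 4 7 7 9

Derivation:
I0 mul r3: issue@1 deps=(None,None) exec_start@1 write@4
I1 add r4: issue@2 deps=(None,None) exec_start@2 write@4
I2 add r3: issue@3 deps=(0,None) exec_start@4 write@7
I3 add r4: issue@4 deps=(None,None) exec_start@4 write@7
I4 add r2: issue@5 deps=(2,3) exec_start@7 write@9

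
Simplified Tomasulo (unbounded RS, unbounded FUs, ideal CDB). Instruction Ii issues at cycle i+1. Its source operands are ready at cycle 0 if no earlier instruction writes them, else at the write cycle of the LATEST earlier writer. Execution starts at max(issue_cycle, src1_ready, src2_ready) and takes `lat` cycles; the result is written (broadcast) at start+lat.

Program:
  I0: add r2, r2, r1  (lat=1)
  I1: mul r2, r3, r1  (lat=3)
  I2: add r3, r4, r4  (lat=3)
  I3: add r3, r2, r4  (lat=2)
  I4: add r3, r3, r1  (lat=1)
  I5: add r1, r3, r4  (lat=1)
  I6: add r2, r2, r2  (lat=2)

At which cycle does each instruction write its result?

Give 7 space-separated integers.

Answer: 2 5 6 7 8 9 9

Derivation:
I0 add r2: issue@1 deps=(None,None) exec_start@1 write@2
I1 mul r2: issue@2 deps=(None,None) exec_start@2 write@5
I2 add r3: issue@3 deps=(None,None) exec_start@3 write@6
I3 add r3: issue@4 deps=(1,None) exec_start@5 write@7
I4 add r3: issue@5 deps=(3,None) exec_start@7 write@8
I5 add r1: issue@6 deps=(4,None) exec_start@8 write@9
I6 add r2: issue@7 deps=(1,1) exec_start@7 write@9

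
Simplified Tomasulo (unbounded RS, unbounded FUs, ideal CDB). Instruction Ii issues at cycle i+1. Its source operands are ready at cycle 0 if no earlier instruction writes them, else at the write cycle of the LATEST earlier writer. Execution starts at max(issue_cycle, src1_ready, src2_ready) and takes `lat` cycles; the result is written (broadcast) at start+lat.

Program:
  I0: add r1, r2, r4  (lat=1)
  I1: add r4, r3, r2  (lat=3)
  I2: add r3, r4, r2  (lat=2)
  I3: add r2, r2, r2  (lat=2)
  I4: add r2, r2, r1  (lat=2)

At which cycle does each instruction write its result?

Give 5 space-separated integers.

I0 add r1: issue@1 deps=(None,None) exec_start@1 write@2
I1 add r4: issue@2 deps=(None,None) exec_start@2 write@5
I2 add r3: issue@3 deps=(1,None) exec_start@5 write@7
I3 add r2: issue@4 deps=(None,None) exec_start@4 write@6
I4 add r2: issue@5 deps=(3,0) exec_start@6 write@8

Answer: 2 5 7 6 8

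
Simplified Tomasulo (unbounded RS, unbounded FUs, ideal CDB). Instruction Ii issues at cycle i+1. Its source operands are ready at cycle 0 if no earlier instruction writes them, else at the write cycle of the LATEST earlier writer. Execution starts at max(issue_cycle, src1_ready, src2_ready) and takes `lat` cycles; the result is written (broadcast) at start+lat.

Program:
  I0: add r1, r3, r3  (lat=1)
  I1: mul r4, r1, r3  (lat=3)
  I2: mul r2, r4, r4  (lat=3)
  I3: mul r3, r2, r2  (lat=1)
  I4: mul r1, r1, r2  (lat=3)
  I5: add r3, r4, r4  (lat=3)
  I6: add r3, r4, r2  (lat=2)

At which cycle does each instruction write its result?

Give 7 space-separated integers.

Answer: 2 5 8 9 11 9 10

Derivation:
I0 add r1: issue@1 deps=(None,None) exec_start@1 write@2
I1 mul r4: issue@2 deps=(0,None) exec_start@2 write@5
I2 mul r2: issue@3 deps=(1,1) exec_start@5 write@8
I3 mul r3: issue@4 deps=(2,2) exec_start@8 write@9
I4 mul r1: issue@5 deps=(0,2) exec_start@8 write@11
I5 add r3: issue@6 deps=(1,1) exec_start@6 write@9
I6 add r3: issue@7 deps=(1,2) exec_start@8 write@10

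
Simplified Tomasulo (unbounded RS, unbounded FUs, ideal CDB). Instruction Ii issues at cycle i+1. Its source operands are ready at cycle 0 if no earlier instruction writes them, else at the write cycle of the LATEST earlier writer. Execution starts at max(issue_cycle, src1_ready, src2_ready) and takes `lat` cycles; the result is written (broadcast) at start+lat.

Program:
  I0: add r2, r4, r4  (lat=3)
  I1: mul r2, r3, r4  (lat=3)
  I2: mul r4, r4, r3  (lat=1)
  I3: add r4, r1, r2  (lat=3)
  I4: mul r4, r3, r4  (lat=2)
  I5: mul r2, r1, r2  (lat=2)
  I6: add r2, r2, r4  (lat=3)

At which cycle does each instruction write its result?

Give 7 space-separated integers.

Answer: 4 5 4 8 10 8 13

Derivation:
I0 add r2: issue@1 deps=(None,None) exec_start@1 write@4
I1 mul r2: issue@2 deps=(None,None) exec_start@2 write@5
I2 mul r4: issue@3 deps=(None,None) exec_start@3 write@4
I3 add r4: issue@4 deps=(None,1) exec_start@5 write@8
I4 mul r4: issue@5 deps=(None,3) exec_start@8 write@10
I5 mul r2: issue@6 deps=(None,1) exec_start@6 write@8
I6 add r2: issue@7 deps=(5,4) exec_start@10 write@13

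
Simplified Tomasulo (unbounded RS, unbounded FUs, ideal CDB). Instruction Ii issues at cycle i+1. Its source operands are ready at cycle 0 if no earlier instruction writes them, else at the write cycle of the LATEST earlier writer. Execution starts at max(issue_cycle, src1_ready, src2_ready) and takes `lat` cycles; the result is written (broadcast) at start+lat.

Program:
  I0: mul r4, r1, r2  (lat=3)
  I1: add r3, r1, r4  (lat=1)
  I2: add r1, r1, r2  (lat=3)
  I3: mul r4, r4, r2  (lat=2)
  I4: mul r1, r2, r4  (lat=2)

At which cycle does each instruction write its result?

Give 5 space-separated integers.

Answer: 4 5 6 6 8

Derivation:
I0 mul r4: issue@1 deps=(None,None) exec_start@1 write@4
I1 add r3: issue@2 deps=(None,0) exec_start@4 write@5
I2 add r1: issue@3 deps=(None,None) exec_start@3 write@6
I3 mul r4: issue@4 deps=(0,None) exec_start@4 write@6
I4 mul r1: issue@5 deps=(None,3) exec_start@6 write@8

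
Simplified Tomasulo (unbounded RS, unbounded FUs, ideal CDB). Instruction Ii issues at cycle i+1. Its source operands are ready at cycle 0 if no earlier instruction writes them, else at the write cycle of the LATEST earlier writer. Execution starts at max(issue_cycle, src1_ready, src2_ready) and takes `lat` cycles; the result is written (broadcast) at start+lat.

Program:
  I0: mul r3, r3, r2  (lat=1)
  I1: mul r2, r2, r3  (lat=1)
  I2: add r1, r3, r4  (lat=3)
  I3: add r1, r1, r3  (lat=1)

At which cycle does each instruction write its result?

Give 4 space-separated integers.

I0 mul r3: issue@1 deps=(None,None) exec_start@1 write@2
I1 mul r2: issue@2 deps=(None,0) exec_start@2 write@3
I2 add r1: issue@3 deps=(0,None) exec_start@3 write@6
I3 add r1: issue@4 deps=(2,0) exec_start@6 write@7

Answer: 2 3 6 7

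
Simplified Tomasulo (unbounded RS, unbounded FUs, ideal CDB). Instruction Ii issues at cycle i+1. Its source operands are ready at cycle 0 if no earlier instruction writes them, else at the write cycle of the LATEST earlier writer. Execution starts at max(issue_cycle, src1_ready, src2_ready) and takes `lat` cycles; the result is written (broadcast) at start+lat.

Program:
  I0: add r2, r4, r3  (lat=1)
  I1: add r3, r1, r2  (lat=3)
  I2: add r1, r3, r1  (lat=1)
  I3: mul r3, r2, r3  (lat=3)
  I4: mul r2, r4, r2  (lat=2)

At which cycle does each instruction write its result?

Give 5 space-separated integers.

Answer: 2 5 6 8 7

Derivation:
I0 add r2: issue@1 deps=(None,None) exec_start@1 write@2
I1 add r3: issue@2 deps=(None,0) exec_start@2 write@5
I2 add r1: issue@3 deps=(1,None) exec_start@5 write@6
I3 mul r3: issue@4 deps=(0,1) exec_start@5 write@8
I4 mul r2: issue@5 deps=(None,0) exec_start@5 write@7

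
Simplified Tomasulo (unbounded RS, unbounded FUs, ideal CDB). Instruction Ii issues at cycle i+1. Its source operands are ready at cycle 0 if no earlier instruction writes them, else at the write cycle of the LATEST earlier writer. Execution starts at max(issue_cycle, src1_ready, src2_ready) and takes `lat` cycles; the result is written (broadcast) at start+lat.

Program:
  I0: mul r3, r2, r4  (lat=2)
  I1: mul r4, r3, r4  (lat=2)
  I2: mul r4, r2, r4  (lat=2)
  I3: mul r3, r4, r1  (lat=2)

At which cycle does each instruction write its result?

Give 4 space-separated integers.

Answer: 3 5 7 9

Derivation:
I0 mul r3: issue@1 deps=(None,None) exec_start@1 write@3
I1 mul r4: issue@2 deps=(0,None) exec_start@3 write@5
I2 mul r4: issue@3 deps=(None,1) exec_start@5 write@7
I3 mul r3: issue@4 deps=(2,None) exec_start@7 write@9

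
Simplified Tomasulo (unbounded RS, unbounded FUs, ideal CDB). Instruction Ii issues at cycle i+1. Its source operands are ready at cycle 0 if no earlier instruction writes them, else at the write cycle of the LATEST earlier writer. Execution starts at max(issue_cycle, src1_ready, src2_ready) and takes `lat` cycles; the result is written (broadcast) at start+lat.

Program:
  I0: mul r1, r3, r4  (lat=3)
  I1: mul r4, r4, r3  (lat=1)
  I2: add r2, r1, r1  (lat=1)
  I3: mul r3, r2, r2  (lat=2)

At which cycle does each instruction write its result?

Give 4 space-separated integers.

I0 mul r1: issue@1 deps=(None,None) exec_start@1 write@4
I1 mul r4: issue@2 deps=(None,None) exec_start@2 write@3
I2 add r2: issue@3 deps=(0,0) exec_start@4 write@5
I3 mul r3: issue@4 deps=(2,2) exec_start@5 write@7

Answer: 4 3 5 7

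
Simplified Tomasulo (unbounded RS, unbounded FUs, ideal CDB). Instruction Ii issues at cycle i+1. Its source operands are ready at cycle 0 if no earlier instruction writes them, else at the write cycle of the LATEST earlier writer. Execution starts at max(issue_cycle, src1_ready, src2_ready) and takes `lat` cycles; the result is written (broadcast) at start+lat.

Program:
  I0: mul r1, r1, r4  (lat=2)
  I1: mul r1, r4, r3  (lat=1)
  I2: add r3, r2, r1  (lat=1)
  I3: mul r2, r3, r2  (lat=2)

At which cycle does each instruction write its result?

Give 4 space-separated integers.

Answer: 3 3 4 6

Derivation:
I0 mul r1: issue@1 deps=(None,None) exec_start@1 write@3
I1 mul r1: issue@2 deps=(None,None) exec_start@2 write@3
I2 add r3: issue@3 deps=(None,1) exec_start@3 write@4
I3 mul r2: issue@4 deps=(2,None) exec_start@4 write@6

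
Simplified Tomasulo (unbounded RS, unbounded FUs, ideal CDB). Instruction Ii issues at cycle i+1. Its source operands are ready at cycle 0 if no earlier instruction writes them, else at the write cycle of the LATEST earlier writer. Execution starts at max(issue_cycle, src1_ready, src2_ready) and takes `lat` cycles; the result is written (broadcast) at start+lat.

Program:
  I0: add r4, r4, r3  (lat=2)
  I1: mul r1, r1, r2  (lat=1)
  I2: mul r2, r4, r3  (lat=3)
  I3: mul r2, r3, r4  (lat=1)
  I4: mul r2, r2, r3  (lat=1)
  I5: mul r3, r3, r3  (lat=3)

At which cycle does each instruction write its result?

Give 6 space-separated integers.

I0 add r4: issue@1 deps=(None,None) exec_start@1 write@3
I1 mul r1: issue@2 deps=(None,None) exec_start@2 write@3
I2 mul r2: issue@3 deps=(0,None) exec_start@3 write@6
I3 mul r2: issue@4 deps=(None,0) exec_start@4 write@5
I4 mul r2: issue@5 deps=(3,None) exec_start@5 write@6
I5 mul r3: issue@6 deps=(None,None) exec_start@6 write@9

Answer: 3 3 6 5 6 9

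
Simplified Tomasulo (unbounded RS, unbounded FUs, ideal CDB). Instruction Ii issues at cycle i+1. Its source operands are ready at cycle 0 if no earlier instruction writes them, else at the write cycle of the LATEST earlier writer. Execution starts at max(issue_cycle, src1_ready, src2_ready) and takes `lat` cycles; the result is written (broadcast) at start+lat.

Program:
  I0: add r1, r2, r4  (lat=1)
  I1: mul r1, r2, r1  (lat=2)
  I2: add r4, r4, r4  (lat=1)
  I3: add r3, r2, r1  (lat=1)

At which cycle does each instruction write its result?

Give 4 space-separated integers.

I0 add r1: issue@1 deps=(None,None) exec_start@1 write@2
I1 mul r1: issue@2 deps=(None,0) exec_start@2 write@4
I2 add r4: issue@3 deps=(None,None) exec_start@3 write@4
I3 add r3: issue@4 deps=(None,1) exec_start@4 write@5

Answer: 2 4 4 5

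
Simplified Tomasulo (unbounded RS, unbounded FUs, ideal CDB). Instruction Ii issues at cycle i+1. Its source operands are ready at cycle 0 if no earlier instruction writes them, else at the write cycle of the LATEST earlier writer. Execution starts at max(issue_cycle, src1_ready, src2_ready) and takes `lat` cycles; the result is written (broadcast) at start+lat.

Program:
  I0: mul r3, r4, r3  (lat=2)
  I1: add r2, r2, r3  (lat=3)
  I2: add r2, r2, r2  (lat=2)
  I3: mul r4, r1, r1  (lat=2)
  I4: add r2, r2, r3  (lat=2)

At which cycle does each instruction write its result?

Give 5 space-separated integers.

Answer: 3 6 8 6 10

Derivation:
I0 mul r3: issue@1 deps=(None,None) exec_start@1 write@3
I1 add r2: issue@2 deps=(None,0) exec_start@3 write@6
I2 add r2: issue@3 deps=(1,1) exec_start@6 write@8
I3 mul r4: issue@4 deps=(None,None) exec_start@4 write@6
I4 add r2: issue@5 deps=(2,0) exec_start@8 write@10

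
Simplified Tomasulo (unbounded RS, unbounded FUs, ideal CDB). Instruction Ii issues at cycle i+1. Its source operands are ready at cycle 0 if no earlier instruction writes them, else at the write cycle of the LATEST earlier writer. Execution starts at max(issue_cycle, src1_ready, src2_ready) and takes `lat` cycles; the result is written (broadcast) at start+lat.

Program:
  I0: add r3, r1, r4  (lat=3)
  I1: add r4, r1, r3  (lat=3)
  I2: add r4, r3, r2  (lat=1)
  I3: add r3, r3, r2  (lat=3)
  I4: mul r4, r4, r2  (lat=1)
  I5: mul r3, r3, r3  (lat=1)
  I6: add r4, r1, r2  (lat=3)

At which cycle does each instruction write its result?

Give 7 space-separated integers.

Answer: 4 7 5 7 6 8 10

Derivation:
I0 add r3: issue@1 deps=(None,None) exec_start@1 write@4
I1 add r4: issue@2 deps=(None,0) exec_start@4 write@7
I2 add r4: issue@3 deps=(0,None) exec_start@4 write@5
I3 add r3: issue@4 deps=(0,None) exec_start@4 write@7
I4 mul r4: issue@5 deps=(2,None) exec_start@5 write@6
I5 mul r3: issue@6 deps=(3,3) exec_start@7 write@8
I6 add r4: issue@7 deps=(None,None) exec_start@7 write@10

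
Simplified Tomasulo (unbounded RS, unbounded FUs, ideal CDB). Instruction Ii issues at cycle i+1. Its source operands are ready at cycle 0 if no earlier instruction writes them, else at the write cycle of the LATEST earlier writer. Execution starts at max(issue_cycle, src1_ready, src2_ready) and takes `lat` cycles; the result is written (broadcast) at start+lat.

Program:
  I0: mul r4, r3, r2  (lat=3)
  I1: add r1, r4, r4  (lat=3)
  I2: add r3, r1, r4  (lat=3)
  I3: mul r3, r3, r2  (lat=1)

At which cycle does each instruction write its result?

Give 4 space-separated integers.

I0 mul r4: issue@1 deps=(None,None) exec_start@1 write@4
I1 add r1: issue@2 deps=(0,0) exec_start@4 write@7
I2 add r3: issue@3 deps=(1,0) exec_start@7 write@10
I3 mul r3: issue@4 deps=(2,None) exec_start@10 write@11

Answer: 4 7 10 11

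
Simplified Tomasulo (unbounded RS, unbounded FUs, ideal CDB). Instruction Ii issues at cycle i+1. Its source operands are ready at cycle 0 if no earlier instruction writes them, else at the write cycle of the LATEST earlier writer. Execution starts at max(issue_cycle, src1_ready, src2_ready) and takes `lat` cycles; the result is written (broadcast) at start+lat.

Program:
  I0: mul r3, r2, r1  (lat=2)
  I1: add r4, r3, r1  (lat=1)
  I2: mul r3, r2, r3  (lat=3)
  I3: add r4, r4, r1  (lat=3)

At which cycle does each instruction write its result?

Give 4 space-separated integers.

Answer: 3 4 6 7

Derivation:
I0 mul r3: issue@1 deps=(None,None) exec_start@1 write@3
I1 add r4: issue@2 deps=(0,None) exec_start@3 write@4
I2 mul r3: issue@3 deps=(None,0) exec_start@3 write@6
I3 add r4: issue@4 deps=(1,None) exec_start@4 write@7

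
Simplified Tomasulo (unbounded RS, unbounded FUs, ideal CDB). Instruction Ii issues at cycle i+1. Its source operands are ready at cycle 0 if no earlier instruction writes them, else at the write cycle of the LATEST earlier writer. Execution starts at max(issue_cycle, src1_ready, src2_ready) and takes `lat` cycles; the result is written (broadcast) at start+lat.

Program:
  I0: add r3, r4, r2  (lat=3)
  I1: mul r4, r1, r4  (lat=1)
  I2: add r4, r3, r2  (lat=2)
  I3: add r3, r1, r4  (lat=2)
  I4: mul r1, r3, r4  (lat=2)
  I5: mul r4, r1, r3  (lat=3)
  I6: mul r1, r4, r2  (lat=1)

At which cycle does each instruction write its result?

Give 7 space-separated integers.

I0 add r3: issue@1 deps=(None,None) exec_start@1 write@4
I1 mul r4: issue@2 deps=(None,None) exec_start@2 write@3
I2 add r4: issue@3 deps=(0,None) exec_start@4 write@6
I3 add r3: issue@4 deps=(None,2) exec_start@6 write@8
I4 mul r1: issue@5 deps=(3,2) exec_start@8 write@10
I5 mul r4: issue@6 deps=(4,3) exec_start@10 write@13
I6 mul r1: issue@7 deps=(5,None) exec_start@13 write@14

Answer: 4 3 6 8 10 13 14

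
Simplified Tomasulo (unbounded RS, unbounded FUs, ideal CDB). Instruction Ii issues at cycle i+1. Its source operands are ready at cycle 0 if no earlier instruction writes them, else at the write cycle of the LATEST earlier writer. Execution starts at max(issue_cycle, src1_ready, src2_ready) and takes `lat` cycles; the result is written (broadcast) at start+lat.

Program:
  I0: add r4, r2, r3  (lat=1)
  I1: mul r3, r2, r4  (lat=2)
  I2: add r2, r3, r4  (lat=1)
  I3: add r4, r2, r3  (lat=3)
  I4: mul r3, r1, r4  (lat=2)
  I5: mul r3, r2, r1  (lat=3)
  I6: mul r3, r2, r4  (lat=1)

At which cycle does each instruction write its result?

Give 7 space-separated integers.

I0 add r4: issue@1 deps=(None,None) exec_start@1 write@2
I1 mul r3: issue@2 deps=(None,0) exec_start@2 write@4
I2 add r2: issue@3 deps=(1,0) exec_start@4 write@5
I3 add r4: issue@4 deps=(2,1) exec_start@5 write@8
I4 mul r3: issue@5 deps=(None,3) exec_start@8 write@10
I5 mul r3: issue@6 deps=(2,None) exec_start@6 write@9
I6 mul r3: issue@7 deps=(2,3) exec_start@8 write@9

Answer: 2 4 5 8 10 9 9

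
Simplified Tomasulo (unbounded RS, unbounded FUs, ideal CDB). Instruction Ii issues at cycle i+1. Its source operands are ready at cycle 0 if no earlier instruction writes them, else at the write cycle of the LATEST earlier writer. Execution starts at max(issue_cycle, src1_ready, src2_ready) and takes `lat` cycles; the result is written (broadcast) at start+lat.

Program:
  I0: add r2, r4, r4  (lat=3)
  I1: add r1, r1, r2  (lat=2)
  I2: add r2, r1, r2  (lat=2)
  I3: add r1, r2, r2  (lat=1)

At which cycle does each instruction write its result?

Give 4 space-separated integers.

Answer: 4 6 8 9

Derivation:
I0 add r2: issue@1 deps=(None,None) exec_start@1 write@4
I1 add r1: issue@2 deps=(None,0) exec_start@4 write@6
I2 add r2: issue@3 deps=(1,0) exec_start@6 write@8
I3 add r1: issue@4 deps=(2,2) exec_start@8 write@9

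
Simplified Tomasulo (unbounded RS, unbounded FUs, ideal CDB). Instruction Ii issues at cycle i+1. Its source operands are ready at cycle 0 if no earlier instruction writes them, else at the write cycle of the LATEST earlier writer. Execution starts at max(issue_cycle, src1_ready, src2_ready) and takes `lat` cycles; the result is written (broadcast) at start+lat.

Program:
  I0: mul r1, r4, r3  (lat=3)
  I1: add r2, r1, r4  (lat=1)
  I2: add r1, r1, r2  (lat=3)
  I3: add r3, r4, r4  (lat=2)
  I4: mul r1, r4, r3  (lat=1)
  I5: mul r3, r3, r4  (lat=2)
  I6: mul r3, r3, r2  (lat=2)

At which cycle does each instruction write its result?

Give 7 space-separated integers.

I0 mul r1: issue@1 deps=(None,None) exec_start@1 write@4
I1 add r2: issue@2 deps=(0,None) exec_start@4 write@5
I2 add r1: issue@3 deps=(0,1) exec_start@5 write@8
I3 add r3: issue@4 deps=(None,None) exec_start@4 write@6
I4 mul r1: issue@5 deps=(None,3) exec_start@6 write@7
I5 mul r3: issue@6 deps=(3,None) exec_start@6 write@8
I6 mul r3: issue@7 deps=(5,1) exec_start@8 write@10

Answer: 4 5 8 6 7 8 10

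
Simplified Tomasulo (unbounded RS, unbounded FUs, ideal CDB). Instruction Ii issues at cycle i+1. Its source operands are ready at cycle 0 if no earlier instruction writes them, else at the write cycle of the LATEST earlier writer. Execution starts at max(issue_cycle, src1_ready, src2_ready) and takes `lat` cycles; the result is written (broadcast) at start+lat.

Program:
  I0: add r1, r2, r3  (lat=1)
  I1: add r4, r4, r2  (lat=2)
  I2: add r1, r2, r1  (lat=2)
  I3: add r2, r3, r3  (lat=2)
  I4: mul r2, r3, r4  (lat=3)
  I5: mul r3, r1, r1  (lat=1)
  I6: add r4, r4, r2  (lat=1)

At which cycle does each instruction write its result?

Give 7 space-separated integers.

I0 add r1: issue@1 deps=(None,None) exec_start@1 write@2
I1 add r4: issue@2 deps=(None,None) exec_start@2 write@4
I2 add r1: issue@3 deps=(None,0) exec_start@3 write@5
I3 add r2: issue@4 deps=(None,None) exec_start@4 write@6
I4 mul r2: issue@5 deps=(None,1) exec_start@5 write@8
I5 mul r3: issue@6 deps=(2,2) exec_start@6 write@7
I6 add r4: issue@7 deps=(1,4) exec_start@8 write@9

Answer: 2 4 5 6 8 7 9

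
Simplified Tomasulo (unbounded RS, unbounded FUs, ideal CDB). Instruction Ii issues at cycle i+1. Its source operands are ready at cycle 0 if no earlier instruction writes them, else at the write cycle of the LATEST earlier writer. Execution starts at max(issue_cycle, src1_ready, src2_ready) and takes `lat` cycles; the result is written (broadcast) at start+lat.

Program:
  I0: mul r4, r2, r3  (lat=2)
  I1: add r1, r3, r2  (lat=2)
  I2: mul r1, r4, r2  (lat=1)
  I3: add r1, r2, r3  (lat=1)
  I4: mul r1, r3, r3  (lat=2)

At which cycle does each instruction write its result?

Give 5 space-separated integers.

I0 mul r4: issue@1 deps=(None,None) exec_start@1 write@3
I1 add r1: issue@2 deps=(None,None) exec_start@2 write@4
I2 mul r1: issue@3 deps=(0,None) exec_start@3 write@4
I3 add r1: issue@4 deps=(None,None) exec_start@4 write@5
I4 mul r1: issue@5 deps=(None,None) exec_start@5 write@7

Answer: 3 4 4 5 7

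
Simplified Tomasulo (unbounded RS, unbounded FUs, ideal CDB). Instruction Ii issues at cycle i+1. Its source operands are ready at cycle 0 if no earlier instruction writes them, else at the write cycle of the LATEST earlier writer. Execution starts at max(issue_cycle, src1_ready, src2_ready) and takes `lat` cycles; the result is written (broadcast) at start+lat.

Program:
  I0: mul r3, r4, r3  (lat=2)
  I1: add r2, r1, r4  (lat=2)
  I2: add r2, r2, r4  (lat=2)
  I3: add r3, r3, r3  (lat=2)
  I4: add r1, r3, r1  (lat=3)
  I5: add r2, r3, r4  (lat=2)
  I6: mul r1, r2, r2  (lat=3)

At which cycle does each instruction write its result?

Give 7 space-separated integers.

Answer: 3 4 6 6 9 8 11

Derivation:
I0 mul r3: issue@1 deps=(None,None) exec_start@1 write@3
I1 add r2: issue@2 deps=(None,None) exec_start@2 write@4
I2 add r2: issue@3 deps=(1,None) exec_start@4 write@6
I3 add r3: issue@4 deps=(0,0) exec_start@4 write@6
I4 add r1: issue@5 deps=(3,None) exec_start@6 write@9
I5 add r2: issue@6 deps=(3,None) exec_start@6 write@8
I6 mul r1: issue@7 deps=(5,5) exec_start@8 write@11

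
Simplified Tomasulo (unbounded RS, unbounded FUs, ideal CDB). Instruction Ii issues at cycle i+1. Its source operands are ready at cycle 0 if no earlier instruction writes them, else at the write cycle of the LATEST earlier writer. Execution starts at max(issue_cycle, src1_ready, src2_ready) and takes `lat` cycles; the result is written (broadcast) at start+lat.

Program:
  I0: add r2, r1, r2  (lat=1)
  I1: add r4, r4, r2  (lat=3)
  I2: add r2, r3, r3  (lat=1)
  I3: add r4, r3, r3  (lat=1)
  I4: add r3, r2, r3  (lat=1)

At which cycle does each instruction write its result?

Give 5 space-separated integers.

Answer: 2 5 4 5 6

Derivation:
I0 add r2: issue@1 deps=(None,None) exec_start@1 write@2
I1 add r4: issue@2 deps=(None,0) exec_start@2 write@5
I2 add r2: issue@3 deps=(None,None) exec_start@3 write@4
I3 add r4: issue@4 deps=(None,None) exec_start@4 write@5
I4 add r3: issue@5 deps=(2,None) exec_start@5 write@6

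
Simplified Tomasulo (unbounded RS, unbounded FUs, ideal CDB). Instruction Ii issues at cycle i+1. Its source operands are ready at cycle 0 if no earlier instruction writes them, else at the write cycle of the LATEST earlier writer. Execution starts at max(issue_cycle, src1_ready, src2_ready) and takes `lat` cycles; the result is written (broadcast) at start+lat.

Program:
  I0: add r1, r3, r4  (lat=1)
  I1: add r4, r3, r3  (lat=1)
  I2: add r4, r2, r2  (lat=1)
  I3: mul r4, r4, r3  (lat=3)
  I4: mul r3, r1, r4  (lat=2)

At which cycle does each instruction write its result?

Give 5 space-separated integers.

Answer: 2 3 4 7 9

Derivation:
I0 add r1: issue@1 deps=(None,None) exec_start@1 write@2
I1 add r4: issue@2 deps=(None,None) exec_start@2 write@3
I2 add r4: issue@3 deps=(None,None) exec_start@3 write@4
I3 mul r4: issue@4 deps=(2,None) exec_start@4 write@7
I4 mul r3: issue@5 deps=(0,3) exec_start@7 write@9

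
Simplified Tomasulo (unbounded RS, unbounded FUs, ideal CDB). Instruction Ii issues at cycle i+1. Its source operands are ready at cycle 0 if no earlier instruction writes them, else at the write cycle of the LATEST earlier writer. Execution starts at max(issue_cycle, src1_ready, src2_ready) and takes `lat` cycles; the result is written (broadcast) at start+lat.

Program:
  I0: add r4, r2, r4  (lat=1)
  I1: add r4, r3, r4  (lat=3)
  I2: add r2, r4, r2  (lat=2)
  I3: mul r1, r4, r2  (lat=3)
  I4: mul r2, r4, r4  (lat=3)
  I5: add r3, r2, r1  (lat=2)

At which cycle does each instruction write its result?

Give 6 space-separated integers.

Answer: 2 5 7 10 8 12

Derivation:
I0 add r4: issue@1 deps=(None,None) exec_start@1 write@2
I1 add r4: issue@2 deps=(None,0) exec_start@2 write@5
I2 add r2: issue@3 deps=(1,None) exec_start@5 write@7
I3 mul r1: issue@4 deps=(1,2) exec_start@7 write@10
I4 mul r2: issue@5 deps=(1,1) exec_start@5 write@8
I5 add r3: issue@6 deps=(4,3) exec_start@10 write@12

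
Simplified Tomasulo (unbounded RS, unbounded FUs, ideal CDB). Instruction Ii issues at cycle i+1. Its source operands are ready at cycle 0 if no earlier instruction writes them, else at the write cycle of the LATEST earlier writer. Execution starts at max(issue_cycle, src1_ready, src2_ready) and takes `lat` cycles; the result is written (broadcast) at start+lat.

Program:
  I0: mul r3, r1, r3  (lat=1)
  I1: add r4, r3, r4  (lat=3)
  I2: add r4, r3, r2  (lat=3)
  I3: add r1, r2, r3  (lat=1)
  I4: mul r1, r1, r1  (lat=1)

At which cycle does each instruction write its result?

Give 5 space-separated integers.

I0 mul r3: issue@1 deps=(None,None) exec_start@1 write@2
I1 add r4: issue@2 deps=(0,None) exec_start@2 write@5
I2 add r4: issue@3 deps=(0,None) exec_start@3 write@6
I3 add r1: issue@4 deps=(None,0) exec_start@4 write@5
I4 mul r1: issue@5 deps=(3,3) exec_start@5 write@6

Answer: 2 5 6 5 6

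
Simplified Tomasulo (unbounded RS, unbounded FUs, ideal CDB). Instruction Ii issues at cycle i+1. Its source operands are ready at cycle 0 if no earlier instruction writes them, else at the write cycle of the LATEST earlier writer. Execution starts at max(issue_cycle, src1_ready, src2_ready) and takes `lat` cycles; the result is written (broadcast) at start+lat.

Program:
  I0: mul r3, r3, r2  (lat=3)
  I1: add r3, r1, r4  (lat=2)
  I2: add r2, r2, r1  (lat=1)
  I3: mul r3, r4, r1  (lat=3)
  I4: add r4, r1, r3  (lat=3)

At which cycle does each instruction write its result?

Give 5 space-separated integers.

Answer: 4 4 4 7 10

Derivation:
I0 mul r3: issue@1 deps=(None,None) exec_start@1 write@4
I1 add r3: issue@2 deps=(None,None) exec_start@2 write@4
I2 add r2: issue@3 deps=(None,None) exec_start@3 write@4
I3 mul r3: issue@4 deps=(None,None) exec_start@4 write@7
I4 add r4: issue@5 deps=(None,3) exec_start@7 write@10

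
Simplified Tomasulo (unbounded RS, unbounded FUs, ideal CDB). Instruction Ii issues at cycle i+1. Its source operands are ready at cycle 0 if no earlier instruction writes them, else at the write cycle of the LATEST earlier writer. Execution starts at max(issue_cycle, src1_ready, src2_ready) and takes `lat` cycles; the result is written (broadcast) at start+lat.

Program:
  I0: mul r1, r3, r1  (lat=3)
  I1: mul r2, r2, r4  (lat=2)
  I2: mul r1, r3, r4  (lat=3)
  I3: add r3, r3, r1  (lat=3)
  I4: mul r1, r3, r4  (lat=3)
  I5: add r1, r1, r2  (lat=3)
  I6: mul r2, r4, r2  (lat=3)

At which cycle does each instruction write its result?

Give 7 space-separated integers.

Answer: 4 4 6 9 12 15 10

Derivation:
I0 mul r1: issue@1 deps=(None,None) exec_start@1 write@4
I1 mul r2: issue@2 deps=(None,None) exec_start@2 write@4
I2 mul r1: issue@3 deps=(None,None) exec_start@3 write@6
I3 add r3: issue@4 deps=(None,2) exec_start@6 write@9
I4 mul r1: issue@5 deps=(3,None) exec_start@9 write@12
I5 add r1: issue@6 deps=(4,1) exec_start@12 write@15
I6 mul r2: issue@7 deps=(None,1) exec_start@7 write@10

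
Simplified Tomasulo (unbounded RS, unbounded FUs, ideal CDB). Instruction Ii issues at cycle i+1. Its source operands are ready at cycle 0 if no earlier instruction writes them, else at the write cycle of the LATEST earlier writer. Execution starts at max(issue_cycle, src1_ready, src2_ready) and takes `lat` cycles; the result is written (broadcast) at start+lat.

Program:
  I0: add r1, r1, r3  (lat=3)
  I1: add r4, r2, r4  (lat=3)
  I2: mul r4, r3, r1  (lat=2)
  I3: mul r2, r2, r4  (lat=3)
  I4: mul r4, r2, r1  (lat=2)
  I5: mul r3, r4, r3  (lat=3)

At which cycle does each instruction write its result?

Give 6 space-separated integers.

Answer: 4 5 6 9 11 14

Derivation:
I0 add r1: issue@1 deps=(None,None) exec_start@1 write@4
I1 add r4: issue@2 deps=(None,None) exec_start@2 write@5
I2 mul r4: issue@3 deps=(None,0) exec_start@4 write@6
I3 mul r2: issue@4 deps=(None,2) exec_start@6 write@9
I4 mul r4: issue@5 deps=(3,0) exec_start@9 write@11
I5 mul r3: issue@6 deps=(4,None) exec_start@11 write@14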